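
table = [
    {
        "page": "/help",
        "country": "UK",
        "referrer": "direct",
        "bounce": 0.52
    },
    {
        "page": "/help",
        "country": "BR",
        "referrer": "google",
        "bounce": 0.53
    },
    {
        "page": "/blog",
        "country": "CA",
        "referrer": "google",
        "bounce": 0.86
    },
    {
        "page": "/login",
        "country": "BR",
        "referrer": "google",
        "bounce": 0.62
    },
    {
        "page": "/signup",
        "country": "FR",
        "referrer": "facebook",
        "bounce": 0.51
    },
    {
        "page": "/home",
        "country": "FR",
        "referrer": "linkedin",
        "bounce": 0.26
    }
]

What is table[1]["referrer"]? "google"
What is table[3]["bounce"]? 0.62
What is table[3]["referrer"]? "google"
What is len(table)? 6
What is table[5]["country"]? "FR"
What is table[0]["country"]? "UK"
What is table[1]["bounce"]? 0.53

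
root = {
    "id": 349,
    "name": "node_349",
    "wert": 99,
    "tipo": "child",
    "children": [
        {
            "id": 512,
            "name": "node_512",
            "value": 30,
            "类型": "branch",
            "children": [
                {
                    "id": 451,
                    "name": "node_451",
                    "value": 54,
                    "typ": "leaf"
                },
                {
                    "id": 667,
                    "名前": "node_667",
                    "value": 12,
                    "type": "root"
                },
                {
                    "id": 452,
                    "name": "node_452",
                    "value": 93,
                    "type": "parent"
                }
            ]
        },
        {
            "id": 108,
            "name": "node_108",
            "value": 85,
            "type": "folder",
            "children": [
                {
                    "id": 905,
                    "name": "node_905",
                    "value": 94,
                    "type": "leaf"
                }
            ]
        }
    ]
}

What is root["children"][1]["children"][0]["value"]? 94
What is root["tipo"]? "child"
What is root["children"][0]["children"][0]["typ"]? "leaf"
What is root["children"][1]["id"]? 108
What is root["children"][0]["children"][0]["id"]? 451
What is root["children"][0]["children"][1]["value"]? 12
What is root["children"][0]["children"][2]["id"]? 452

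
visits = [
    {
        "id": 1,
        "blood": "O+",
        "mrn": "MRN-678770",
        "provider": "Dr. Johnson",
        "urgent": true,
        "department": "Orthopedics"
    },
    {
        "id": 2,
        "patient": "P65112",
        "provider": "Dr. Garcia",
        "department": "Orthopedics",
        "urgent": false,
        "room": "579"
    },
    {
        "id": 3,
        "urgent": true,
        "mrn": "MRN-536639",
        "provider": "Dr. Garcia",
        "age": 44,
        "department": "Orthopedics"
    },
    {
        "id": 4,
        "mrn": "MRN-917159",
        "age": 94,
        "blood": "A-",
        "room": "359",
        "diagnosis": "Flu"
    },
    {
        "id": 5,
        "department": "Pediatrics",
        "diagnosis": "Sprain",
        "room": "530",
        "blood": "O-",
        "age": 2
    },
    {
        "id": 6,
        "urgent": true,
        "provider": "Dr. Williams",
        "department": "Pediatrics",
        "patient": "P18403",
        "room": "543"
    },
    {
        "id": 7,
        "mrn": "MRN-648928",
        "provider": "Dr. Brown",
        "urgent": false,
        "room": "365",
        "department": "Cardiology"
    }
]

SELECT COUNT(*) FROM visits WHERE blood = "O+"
1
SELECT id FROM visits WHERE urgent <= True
[1, 2, 3, 6, 7]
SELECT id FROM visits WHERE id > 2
[3, 4, 5, 6, 7]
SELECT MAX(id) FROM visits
7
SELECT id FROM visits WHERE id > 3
[4, 5, 6, 7]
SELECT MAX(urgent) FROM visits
True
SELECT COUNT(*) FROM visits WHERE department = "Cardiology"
1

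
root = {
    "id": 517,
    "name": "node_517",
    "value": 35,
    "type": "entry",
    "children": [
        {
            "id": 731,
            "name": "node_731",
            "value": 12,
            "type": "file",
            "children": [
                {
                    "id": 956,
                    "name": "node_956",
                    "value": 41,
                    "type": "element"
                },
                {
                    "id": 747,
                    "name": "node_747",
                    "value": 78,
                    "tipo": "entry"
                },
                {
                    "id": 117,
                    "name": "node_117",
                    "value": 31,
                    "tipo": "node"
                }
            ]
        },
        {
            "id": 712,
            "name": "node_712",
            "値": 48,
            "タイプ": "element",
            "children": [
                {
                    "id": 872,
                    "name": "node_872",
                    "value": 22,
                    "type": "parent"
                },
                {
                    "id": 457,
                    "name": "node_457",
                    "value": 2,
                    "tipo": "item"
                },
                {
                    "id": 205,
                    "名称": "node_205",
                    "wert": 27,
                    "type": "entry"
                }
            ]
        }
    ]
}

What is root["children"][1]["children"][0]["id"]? 872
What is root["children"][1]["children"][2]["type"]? "entry"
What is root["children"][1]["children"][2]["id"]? 205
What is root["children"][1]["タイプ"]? "element"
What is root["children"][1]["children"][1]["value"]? 2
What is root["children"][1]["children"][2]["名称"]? "node_205"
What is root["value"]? 35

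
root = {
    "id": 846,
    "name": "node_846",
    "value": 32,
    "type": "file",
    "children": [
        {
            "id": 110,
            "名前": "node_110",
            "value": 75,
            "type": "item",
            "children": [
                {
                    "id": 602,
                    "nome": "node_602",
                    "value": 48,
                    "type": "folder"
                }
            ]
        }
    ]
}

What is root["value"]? 32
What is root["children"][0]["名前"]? "node_110"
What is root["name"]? "node_846"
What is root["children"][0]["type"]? "item"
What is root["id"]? 846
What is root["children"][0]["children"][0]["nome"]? "node_602"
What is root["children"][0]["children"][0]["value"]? 48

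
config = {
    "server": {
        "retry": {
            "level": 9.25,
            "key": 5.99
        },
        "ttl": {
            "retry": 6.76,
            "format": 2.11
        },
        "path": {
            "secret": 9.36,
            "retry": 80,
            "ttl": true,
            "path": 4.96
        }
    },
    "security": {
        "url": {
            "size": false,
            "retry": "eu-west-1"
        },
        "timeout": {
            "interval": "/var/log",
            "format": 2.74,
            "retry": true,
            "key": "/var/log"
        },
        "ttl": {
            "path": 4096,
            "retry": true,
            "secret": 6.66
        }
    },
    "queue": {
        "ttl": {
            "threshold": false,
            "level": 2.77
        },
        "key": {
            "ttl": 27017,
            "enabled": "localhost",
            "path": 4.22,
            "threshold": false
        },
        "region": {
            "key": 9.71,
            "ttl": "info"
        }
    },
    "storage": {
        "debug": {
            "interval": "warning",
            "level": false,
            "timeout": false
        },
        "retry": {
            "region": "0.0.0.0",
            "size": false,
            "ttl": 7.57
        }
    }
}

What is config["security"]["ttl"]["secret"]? 6.66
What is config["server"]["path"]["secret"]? 9.36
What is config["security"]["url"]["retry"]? "eu-west-1"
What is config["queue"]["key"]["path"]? 4.22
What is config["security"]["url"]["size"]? False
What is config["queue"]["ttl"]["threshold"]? False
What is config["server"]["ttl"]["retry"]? 6.76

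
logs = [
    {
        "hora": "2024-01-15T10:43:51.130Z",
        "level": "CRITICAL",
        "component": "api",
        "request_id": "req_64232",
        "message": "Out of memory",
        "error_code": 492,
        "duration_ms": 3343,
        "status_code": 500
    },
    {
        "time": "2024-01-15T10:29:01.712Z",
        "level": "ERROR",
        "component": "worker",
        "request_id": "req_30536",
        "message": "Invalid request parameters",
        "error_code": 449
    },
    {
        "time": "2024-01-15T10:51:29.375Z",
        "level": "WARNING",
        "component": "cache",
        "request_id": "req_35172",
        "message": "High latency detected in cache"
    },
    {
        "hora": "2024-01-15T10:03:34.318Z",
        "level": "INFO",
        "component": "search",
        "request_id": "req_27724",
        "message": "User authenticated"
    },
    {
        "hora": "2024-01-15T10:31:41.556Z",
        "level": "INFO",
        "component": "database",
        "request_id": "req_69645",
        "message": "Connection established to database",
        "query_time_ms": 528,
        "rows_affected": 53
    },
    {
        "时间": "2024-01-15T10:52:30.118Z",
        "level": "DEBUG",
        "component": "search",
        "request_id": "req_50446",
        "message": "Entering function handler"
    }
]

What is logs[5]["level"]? "DEBUG"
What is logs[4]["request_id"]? "req_69645"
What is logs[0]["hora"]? "2024-01-15T10:43:51.130Z"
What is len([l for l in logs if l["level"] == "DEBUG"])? 1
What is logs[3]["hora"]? "2024-01-15T10:03:34.318Z"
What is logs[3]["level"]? "INFO"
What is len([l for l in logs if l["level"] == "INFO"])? 2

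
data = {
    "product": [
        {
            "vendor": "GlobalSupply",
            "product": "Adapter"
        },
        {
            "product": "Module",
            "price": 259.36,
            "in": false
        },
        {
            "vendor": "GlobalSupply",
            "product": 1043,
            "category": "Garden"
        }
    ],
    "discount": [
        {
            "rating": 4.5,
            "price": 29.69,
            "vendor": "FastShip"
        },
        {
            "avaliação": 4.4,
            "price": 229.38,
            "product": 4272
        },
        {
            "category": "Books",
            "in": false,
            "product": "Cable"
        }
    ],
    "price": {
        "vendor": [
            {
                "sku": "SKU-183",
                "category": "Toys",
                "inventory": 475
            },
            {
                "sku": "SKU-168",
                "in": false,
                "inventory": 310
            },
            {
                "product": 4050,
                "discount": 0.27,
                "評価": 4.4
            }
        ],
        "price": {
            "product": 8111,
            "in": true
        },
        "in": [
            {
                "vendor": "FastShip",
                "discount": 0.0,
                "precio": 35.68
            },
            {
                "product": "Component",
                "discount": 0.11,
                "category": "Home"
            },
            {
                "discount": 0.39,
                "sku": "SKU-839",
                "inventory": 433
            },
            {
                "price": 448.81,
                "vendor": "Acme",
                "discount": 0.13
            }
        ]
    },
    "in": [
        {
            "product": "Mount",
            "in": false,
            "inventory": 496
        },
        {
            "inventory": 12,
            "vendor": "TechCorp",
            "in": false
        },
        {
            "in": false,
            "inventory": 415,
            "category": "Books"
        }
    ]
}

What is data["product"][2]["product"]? 1043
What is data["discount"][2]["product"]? "Cable"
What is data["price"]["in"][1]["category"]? "Home"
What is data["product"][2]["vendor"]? "GlobalSupply"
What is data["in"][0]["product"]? "Mount"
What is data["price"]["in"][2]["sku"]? "SKU-839"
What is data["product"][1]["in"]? False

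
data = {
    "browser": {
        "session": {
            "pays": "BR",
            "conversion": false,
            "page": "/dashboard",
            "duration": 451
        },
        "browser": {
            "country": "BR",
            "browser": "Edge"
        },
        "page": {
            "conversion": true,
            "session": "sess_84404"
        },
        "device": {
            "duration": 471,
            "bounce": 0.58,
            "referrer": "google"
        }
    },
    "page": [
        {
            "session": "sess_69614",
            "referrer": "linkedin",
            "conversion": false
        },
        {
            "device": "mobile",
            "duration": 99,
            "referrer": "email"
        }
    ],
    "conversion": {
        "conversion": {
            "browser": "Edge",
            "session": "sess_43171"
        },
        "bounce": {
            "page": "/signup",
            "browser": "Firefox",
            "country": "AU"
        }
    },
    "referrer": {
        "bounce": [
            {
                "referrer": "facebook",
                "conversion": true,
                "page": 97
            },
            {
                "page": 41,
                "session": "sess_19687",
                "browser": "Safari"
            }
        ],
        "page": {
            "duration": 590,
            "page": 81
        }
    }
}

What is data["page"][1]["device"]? "mobile"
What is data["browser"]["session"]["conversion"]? False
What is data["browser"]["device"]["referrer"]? "google"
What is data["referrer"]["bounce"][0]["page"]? 97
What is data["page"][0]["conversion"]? False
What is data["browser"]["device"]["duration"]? 471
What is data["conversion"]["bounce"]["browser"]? "Firefox"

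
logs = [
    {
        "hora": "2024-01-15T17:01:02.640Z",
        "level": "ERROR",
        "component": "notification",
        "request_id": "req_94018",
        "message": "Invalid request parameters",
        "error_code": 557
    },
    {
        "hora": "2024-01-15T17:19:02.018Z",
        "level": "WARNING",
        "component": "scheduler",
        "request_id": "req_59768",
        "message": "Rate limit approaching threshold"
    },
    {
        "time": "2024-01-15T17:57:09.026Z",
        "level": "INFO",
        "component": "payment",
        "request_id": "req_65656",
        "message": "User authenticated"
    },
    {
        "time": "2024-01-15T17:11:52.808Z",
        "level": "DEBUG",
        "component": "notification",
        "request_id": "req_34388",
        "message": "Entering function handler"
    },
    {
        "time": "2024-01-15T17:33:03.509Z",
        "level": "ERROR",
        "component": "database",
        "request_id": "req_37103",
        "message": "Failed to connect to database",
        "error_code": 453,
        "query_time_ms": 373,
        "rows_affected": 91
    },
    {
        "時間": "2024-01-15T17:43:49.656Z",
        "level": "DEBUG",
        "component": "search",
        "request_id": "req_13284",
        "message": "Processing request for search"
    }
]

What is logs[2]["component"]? "payment"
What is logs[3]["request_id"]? "req_34388"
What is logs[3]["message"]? "Entering function handler"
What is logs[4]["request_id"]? "req_37103"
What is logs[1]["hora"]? "2024-01-15T17:19:02.018Z"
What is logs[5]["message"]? "Processing request for search"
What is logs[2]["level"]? "INFO"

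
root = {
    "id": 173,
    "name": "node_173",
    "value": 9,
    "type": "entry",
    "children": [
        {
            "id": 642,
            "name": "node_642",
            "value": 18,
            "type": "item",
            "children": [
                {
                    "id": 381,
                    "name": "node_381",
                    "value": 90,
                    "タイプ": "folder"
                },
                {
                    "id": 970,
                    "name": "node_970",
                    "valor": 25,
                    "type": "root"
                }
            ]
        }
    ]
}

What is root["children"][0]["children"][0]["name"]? "node_381"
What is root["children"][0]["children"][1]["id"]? 970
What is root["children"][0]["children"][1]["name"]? "node_970"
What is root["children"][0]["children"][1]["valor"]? 25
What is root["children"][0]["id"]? 642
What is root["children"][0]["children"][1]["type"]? "root"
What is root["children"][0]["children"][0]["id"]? 381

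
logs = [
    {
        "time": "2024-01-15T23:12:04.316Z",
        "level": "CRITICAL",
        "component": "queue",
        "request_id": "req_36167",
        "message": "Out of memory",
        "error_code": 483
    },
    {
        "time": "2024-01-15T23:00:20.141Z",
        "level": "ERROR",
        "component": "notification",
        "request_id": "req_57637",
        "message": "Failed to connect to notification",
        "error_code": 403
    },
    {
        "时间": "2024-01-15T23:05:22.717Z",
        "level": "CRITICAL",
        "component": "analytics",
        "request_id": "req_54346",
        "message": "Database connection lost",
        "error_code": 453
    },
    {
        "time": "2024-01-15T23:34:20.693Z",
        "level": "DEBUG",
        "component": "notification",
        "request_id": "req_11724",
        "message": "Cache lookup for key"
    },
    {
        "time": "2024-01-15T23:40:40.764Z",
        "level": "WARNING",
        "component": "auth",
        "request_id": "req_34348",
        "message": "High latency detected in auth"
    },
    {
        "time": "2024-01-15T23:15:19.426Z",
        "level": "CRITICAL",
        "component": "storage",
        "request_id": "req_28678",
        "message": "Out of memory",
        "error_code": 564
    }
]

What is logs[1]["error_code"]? 403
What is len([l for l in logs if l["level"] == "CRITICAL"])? 3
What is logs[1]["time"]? "2024-01-15T23:00:20.141Z"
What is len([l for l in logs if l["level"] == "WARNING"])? 1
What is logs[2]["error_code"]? 453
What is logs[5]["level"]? "CRITICAL"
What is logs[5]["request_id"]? "req_28678"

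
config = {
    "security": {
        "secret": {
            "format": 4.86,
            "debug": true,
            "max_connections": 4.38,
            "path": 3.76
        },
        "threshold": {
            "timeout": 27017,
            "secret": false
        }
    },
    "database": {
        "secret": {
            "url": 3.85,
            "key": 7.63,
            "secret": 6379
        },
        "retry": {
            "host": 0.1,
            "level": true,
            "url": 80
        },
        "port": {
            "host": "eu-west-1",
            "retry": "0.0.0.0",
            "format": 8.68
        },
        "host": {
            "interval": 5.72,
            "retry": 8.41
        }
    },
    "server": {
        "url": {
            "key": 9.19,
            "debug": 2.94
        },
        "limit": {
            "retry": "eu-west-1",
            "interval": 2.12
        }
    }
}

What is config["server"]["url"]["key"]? 9.19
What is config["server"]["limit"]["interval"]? 2.12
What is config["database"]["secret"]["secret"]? 6379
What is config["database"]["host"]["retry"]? 8.41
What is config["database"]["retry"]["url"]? 80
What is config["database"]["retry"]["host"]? 0.1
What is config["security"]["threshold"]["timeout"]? 27017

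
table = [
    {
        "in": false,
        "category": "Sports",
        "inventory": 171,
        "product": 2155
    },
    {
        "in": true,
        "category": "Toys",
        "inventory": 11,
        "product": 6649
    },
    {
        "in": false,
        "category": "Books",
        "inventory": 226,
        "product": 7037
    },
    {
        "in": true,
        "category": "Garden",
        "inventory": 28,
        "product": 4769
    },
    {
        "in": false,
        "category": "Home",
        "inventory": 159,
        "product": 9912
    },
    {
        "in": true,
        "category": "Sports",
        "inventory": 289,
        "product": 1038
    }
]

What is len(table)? 6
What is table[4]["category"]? "Home"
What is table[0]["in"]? False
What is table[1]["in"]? True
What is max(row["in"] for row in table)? True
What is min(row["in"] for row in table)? False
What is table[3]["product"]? 4769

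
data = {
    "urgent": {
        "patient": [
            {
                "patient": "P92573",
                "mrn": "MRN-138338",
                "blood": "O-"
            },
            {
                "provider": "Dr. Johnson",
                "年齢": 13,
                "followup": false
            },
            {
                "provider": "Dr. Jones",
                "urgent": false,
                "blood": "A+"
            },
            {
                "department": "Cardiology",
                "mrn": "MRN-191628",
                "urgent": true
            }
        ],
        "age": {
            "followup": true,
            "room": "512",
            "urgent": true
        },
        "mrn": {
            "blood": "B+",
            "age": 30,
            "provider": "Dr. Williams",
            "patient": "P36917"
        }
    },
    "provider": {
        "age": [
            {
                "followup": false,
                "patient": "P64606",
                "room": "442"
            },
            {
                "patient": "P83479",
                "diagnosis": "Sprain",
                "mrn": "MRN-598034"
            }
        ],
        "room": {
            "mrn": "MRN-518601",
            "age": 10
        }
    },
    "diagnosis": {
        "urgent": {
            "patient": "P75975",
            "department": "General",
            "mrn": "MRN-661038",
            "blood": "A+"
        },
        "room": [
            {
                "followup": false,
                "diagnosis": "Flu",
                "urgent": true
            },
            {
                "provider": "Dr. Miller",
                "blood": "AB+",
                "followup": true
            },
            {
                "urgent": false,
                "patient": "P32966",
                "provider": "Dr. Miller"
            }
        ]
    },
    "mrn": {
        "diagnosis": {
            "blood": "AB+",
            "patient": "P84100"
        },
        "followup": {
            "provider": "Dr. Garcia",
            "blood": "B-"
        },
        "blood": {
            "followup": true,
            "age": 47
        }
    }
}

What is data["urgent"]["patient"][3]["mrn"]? "MRN-191628"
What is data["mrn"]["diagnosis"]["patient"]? "P84100"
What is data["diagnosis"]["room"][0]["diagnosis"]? "Flu"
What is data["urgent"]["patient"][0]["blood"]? "O-"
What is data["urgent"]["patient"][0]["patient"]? "P92573"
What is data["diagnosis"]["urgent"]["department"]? "General"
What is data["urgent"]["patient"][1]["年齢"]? 13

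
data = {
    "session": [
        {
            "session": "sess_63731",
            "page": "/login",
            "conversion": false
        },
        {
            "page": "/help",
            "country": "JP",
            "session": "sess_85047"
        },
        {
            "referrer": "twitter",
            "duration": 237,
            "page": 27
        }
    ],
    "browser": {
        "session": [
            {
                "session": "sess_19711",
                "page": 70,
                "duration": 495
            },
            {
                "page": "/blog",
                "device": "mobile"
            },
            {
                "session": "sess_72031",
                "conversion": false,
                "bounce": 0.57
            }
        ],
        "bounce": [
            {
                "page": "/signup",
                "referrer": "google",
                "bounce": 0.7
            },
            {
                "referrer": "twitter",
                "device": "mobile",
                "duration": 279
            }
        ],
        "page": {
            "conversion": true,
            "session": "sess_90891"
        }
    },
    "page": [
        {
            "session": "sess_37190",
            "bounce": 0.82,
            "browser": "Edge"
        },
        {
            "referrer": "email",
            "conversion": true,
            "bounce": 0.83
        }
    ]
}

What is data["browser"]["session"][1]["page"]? "/blog"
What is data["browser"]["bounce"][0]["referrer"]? "google"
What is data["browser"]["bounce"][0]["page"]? "/signup"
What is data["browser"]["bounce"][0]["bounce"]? 0.7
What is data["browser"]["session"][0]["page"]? 70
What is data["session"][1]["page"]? "/help"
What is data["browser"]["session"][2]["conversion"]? False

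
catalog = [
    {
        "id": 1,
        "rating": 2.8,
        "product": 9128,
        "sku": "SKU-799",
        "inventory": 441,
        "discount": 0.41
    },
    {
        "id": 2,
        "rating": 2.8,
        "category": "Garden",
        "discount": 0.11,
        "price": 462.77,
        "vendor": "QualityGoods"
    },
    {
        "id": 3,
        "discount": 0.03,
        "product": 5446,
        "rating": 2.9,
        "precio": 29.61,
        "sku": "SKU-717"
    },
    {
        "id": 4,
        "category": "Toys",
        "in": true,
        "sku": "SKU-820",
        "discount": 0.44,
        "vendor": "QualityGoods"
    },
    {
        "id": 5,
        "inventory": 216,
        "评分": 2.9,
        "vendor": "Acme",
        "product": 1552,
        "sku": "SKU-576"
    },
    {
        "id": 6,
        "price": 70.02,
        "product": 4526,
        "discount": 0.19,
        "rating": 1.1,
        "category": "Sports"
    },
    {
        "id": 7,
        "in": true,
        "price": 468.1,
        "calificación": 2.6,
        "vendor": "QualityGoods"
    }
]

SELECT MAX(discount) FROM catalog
0.44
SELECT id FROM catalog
[1, 2, 3, 4, 5, 6, 7]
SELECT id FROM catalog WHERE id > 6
[7]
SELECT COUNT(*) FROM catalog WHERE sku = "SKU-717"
1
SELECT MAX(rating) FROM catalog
2.9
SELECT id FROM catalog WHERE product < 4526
[5]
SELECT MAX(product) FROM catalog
9128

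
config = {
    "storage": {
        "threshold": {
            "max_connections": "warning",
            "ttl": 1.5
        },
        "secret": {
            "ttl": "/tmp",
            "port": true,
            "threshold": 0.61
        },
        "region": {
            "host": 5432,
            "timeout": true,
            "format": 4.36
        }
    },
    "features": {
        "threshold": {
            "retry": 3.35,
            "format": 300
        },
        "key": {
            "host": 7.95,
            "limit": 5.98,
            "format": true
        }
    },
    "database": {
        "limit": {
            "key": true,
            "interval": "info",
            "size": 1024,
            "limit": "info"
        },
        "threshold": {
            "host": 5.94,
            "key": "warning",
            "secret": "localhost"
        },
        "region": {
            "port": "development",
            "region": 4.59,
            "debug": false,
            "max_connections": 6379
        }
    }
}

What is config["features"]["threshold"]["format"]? 300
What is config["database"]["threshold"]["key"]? "warning"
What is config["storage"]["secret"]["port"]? True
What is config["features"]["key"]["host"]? 7.95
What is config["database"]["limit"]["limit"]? "info"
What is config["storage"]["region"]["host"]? 5432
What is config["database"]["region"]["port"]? "development"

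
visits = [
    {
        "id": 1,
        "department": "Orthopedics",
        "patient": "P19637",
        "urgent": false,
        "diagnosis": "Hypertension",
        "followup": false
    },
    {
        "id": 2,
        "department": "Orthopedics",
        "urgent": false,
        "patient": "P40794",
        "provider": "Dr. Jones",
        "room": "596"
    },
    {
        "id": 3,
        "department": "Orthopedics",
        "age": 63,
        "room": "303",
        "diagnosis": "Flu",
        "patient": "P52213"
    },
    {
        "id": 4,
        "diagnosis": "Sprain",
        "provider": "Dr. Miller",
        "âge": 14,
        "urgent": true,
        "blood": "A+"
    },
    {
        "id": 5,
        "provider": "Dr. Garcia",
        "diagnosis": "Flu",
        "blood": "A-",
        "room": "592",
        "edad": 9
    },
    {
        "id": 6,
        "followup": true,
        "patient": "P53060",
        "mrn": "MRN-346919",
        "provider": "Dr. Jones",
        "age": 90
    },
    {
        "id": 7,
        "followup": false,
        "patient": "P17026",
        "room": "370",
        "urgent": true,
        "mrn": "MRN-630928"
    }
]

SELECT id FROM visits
[1, 2, 3, 4, 5, 6, 7]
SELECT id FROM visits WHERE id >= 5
[5, 6, 7]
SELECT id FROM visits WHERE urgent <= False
[1, 2]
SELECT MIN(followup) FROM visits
False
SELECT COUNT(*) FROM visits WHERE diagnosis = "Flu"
2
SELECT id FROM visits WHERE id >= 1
[1, 2, 3, 4, 5, 6, 7]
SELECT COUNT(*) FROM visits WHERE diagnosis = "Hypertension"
1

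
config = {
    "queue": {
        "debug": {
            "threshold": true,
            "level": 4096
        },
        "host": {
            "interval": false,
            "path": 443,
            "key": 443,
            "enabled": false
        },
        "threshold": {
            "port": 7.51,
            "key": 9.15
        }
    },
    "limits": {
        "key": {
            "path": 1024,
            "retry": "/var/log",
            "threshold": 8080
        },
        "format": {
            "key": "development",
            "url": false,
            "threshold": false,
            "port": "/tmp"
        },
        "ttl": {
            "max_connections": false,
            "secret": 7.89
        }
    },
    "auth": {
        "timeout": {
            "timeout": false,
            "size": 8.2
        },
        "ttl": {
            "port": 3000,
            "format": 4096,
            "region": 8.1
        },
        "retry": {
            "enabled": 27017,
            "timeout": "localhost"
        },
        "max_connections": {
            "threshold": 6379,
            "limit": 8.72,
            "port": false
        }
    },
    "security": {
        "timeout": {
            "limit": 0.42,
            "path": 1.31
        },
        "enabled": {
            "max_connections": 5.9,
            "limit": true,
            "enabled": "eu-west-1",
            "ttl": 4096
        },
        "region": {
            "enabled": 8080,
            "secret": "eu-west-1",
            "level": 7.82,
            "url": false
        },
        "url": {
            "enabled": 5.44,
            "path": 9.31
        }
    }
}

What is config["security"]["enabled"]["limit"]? True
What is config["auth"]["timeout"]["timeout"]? False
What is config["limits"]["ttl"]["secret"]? 7.89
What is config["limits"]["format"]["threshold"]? False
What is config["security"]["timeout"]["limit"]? 0.42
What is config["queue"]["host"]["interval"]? False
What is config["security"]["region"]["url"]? False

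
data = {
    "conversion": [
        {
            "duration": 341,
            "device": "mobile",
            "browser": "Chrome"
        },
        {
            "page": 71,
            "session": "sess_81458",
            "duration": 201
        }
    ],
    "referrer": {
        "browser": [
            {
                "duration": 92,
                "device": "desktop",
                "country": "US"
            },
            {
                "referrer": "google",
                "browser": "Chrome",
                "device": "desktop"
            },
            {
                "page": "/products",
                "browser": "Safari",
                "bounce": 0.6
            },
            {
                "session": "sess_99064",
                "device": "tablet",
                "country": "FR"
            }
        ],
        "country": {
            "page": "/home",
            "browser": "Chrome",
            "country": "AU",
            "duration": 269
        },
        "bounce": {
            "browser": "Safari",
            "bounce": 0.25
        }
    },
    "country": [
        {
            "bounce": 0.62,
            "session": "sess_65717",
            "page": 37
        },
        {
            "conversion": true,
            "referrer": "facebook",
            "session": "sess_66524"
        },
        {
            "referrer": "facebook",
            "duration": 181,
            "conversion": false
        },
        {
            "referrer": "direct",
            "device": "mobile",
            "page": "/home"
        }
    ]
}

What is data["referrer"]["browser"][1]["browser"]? "Chrome"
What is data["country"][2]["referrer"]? "facebook"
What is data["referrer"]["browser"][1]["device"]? "desktop"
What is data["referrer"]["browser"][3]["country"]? "FR"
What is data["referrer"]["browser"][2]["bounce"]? 0.6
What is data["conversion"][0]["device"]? "mobile"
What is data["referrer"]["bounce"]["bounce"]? 0.25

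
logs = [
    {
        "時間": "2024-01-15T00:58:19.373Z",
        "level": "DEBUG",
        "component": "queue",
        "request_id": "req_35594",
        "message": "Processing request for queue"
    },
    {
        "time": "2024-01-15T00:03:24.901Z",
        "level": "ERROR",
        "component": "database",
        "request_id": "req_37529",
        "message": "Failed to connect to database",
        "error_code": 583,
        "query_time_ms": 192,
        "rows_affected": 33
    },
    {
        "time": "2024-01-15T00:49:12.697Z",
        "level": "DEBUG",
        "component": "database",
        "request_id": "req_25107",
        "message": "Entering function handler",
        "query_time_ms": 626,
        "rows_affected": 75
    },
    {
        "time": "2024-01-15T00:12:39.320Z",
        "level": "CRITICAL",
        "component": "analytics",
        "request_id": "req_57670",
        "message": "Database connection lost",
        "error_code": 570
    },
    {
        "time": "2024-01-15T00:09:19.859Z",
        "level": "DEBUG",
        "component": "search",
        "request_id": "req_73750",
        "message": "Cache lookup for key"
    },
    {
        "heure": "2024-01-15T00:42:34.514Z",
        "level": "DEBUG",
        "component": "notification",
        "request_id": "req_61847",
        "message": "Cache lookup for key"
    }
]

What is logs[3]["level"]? "CRITICAL"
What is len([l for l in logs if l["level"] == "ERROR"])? 1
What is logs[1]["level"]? "ERROR"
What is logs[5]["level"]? "DEBUG"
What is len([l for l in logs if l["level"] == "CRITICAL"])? 1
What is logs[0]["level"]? "DEBUG"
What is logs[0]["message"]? "Processing request for queue"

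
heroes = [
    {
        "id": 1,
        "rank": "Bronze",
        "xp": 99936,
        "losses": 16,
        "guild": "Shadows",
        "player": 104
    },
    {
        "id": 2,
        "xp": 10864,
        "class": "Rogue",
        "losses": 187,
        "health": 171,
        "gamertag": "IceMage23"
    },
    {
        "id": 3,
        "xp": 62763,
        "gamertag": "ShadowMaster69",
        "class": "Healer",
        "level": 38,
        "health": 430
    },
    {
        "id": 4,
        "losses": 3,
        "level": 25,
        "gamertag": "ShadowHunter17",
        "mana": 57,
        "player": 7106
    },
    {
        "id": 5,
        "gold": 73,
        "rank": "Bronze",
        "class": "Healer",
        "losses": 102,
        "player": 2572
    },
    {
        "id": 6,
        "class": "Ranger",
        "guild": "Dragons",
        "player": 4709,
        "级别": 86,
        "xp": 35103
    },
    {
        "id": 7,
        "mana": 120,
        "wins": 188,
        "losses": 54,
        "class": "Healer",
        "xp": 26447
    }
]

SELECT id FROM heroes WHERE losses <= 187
[1, 2, 4, 5, 7]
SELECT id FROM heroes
[1, 2, 3, 4, 5, 6, 7]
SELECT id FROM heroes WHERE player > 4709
[4]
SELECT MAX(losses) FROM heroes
187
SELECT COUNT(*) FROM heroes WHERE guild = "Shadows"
1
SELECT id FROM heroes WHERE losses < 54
[1, 4]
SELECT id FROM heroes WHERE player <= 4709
[1, 5, 6]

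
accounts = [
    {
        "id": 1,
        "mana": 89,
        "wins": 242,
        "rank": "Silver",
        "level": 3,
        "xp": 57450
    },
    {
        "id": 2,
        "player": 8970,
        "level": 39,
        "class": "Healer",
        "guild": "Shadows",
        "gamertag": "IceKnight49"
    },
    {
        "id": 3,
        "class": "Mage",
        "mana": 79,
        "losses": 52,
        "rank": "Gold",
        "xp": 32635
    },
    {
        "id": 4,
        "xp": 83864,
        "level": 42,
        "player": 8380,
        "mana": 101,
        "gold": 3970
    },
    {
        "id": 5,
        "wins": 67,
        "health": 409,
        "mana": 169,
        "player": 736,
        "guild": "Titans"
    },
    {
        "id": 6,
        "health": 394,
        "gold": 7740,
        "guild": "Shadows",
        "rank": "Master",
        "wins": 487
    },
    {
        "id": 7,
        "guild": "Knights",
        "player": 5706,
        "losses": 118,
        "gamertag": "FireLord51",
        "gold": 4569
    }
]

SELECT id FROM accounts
[1, 2, 3, 4, 5, 6, 7]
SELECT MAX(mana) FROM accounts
169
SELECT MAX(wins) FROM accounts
487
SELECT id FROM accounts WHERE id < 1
[]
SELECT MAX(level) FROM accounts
42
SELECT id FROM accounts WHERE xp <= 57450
[1, 3]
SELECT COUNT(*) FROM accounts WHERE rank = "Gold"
1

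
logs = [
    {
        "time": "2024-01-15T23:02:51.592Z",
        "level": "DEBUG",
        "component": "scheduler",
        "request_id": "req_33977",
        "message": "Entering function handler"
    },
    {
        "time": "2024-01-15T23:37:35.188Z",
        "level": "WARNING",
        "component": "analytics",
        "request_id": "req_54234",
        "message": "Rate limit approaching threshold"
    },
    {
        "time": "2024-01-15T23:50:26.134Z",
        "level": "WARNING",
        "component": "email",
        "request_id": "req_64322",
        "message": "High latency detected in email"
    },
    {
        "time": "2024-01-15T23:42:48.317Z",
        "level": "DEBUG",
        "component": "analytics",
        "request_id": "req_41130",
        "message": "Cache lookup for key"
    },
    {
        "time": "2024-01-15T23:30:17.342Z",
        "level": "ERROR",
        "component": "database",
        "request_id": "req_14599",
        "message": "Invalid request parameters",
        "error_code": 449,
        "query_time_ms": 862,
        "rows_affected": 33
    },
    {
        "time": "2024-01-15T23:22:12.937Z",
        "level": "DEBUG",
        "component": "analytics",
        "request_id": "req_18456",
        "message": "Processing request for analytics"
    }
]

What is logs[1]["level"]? "WARNING"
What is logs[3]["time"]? "2024-01-15T23:42:48.317Z"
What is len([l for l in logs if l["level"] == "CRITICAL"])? 0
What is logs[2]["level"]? "WARNING"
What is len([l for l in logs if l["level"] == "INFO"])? 0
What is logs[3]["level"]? "DEBUG"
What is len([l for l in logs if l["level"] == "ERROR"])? 1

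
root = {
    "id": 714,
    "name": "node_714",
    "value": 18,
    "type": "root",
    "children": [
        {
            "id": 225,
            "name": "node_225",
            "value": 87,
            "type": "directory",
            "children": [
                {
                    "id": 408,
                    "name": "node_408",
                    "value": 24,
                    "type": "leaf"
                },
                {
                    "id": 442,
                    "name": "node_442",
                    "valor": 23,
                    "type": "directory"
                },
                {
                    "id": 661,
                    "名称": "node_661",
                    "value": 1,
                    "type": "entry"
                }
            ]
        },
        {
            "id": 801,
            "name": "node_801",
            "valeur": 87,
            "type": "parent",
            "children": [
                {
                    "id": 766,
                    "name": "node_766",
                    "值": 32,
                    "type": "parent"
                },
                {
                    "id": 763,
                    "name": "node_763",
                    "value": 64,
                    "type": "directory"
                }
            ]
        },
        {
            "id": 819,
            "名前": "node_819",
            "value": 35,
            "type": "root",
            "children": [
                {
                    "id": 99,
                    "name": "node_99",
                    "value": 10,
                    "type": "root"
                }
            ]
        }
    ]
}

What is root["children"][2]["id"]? 819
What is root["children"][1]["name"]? "node_801"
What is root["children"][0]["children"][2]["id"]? 661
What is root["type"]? "root"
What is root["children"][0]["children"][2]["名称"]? "node_661"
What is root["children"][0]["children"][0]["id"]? 408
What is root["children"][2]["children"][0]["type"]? "root"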